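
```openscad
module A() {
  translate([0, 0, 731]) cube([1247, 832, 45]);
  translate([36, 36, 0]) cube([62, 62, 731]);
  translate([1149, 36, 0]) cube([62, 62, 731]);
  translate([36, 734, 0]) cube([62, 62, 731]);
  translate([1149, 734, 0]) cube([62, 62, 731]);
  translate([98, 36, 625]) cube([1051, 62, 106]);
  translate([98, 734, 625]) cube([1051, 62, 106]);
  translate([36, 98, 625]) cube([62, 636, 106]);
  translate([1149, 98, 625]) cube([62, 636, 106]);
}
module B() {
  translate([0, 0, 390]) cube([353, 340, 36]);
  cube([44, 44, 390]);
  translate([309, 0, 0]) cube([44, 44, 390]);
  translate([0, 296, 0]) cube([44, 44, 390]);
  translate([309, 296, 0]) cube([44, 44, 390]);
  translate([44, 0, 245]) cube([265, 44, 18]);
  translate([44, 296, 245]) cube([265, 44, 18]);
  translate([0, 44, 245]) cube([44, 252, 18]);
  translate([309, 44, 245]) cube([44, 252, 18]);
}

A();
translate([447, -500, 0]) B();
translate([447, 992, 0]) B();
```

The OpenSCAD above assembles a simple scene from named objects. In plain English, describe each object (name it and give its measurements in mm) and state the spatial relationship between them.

A is a table: top 1247 mm (x) × 832 mm (y), 45 mm thick, upper face at z = 776 mm, on four 62×62 mm square legs, each inset 36 mm from the nearest pair of top edges, running from z = 0 to the bottom of the top. Four apron rails, 62 mm thick and 106 mm tall, run between adjacent legs with their top edges flush with the underside of the top and their outer faces flush with the legs' outer faces.

B is a simple wooden stool: a rectangular seat 353 mm (x) by 340 mm (y), 36 mm thick, top face at z = 426 mm, on four square legs, each 44×44 mm in cross-section. The legs rest on z = 0, each flush with a corner of the seat. Four stretchers, 44 mm wide and 18 mm tall, connect adjacent legs with their undersides at z = 245 mm, each running between the inner faces of the legs it joins and aligned with the legs' outer faces on the other axis.

Two stools sit around the table at the −y, +y sides.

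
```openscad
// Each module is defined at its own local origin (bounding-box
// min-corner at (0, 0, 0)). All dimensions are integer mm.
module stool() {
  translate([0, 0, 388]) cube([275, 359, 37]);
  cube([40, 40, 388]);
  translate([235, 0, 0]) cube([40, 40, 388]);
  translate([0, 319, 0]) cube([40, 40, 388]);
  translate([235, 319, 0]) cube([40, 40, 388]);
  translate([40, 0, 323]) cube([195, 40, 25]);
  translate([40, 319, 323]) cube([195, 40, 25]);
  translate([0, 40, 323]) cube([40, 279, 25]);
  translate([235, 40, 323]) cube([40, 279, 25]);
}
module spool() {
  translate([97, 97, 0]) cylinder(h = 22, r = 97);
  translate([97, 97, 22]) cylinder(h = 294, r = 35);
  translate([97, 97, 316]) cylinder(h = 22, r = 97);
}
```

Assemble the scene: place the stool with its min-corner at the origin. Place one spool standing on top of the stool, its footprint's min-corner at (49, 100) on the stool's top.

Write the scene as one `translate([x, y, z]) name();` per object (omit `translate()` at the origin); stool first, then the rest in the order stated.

stool();
translate([49, 100, 425]) spool();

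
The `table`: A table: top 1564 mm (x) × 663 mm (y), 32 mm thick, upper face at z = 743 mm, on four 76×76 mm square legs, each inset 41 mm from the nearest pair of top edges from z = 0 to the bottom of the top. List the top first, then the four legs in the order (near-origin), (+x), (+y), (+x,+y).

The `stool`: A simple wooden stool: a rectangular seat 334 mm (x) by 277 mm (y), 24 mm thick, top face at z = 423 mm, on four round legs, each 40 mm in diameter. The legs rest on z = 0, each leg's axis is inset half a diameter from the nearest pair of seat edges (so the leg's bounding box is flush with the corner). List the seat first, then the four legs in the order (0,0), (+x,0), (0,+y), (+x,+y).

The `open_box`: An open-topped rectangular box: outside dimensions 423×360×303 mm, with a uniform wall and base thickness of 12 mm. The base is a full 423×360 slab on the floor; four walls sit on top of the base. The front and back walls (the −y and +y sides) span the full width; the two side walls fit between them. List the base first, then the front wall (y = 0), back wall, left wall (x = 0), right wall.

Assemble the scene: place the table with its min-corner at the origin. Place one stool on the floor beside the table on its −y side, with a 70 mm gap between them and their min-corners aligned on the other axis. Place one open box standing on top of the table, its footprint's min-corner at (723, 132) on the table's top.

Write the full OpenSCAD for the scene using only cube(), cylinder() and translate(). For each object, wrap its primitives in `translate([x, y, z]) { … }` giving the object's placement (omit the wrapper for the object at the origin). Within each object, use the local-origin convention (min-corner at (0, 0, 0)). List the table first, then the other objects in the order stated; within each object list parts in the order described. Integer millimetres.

translate([0, 0, 711]) cube([1564, 663, 32]);
translate([41, 41, 0]) cube([76, 76, 711]);
translate([1447, 41, 0]) cube([76, 76, 711]);
translate([41, 546, 0]) cube([76, 76, 711]);
translate([1447, 546, 0]) cube([76, 76, 711]);
translate([0, -347, 0]) {
  translate([0, 0, 399]) cube([334, 277, 24]);
  translate([20, 20, 0]) cylinder(h = 399, r = 20);
  translate([314, 20, 0]) cylinder(h = 399, r = 20);
  translate([20, 257, 0]) cylinder(h = 399, r = 20);
  translate([314, 257, 0]) cylinder(h = 399, r = 20);
}
translate([723, 132, 743]) {
  cube([423, 360, 12]);
  translate([0, 0, 12]) cube([423, 12, 291]);
  translate([0, 348, 12]) cube([423, 12, 291]);
  translate([0, 12, 12]) cube([12, 336, 291]);
  translate([411, 12, 12]) cube([12, 336, 291]);
}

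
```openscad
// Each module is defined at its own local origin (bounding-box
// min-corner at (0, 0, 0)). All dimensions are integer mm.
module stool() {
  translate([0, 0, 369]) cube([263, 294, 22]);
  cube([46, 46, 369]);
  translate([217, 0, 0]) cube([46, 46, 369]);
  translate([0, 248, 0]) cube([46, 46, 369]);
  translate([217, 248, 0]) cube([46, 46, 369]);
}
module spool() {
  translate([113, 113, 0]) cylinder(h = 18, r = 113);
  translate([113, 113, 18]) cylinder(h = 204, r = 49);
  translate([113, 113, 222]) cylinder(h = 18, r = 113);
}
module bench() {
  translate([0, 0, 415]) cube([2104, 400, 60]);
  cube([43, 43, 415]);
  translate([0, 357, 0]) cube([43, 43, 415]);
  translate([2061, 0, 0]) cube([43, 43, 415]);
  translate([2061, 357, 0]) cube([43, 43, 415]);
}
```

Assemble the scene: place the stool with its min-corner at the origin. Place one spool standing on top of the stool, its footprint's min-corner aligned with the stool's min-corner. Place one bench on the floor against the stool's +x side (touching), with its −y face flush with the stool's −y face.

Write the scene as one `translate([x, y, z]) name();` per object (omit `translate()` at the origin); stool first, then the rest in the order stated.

stool();
translate([0, 0, 391]) spool();
translate([263, 0, 0]) bench();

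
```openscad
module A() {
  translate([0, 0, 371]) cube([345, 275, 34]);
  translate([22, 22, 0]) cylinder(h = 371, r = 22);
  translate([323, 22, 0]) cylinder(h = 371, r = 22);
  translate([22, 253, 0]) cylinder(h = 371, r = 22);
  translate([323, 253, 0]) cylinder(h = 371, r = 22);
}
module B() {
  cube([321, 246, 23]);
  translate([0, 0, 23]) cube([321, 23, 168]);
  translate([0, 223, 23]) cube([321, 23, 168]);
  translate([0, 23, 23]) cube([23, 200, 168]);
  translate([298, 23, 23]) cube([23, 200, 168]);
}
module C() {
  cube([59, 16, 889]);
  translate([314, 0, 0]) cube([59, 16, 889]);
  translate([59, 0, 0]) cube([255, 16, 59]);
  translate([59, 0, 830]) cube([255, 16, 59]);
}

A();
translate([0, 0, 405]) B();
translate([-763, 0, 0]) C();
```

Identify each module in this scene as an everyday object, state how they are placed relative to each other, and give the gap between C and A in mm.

A is a stool. B is an open box. C is a picture frame. The open box is on top of the stool. The picture frame is on the floor beside the stool on its −x side. The gap between the picture frame and the stool is 390 mm.

The picture frame's nearest face is 390 mm from the stool's −x face.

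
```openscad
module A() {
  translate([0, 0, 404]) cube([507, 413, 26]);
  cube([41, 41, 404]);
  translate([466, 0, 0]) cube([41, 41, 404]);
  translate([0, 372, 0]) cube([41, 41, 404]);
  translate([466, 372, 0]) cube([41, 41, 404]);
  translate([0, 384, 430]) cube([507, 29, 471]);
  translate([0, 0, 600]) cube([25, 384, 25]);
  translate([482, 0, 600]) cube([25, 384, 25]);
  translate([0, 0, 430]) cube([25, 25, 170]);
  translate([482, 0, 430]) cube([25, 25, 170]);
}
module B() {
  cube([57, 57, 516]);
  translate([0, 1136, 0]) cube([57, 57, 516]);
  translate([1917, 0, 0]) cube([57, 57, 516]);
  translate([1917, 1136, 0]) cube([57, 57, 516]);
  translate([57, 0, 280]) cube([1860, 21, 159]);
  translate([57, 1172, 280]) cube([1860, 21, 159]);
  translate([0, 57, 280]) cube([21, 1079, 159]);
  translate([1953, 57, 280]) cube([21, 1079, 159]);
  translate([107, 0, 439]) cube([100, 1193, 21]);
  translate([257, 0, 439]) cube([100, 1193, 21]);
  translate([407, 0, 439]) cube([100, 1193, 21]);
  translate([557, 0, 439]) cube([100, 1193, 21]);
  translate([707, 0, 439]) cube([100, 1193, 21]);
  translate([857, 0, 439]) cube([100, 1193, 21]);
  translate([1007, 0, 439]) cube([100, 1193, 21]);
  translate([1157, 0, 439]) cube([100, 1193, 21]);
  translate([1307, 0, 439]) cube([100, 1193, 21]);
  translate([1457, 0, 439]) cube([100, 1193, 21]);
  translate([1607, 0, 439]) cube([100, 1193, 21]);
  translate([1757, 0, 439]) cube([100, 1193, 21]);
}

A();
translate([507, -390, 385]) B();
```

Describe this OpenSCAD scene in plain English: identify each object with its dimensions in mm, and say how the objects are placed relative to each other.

A is a chair. The seat is a 507×413×26 mm slab with its top at z = 430 mm, on four 41×41 mm corner legs (flush with the seat edges, standing on z = 0). A flat backrest 29 mm thick, 471 mm tall, spans the full seat width and rises from the seat top along its +y edge, rear face flush with the rear of the seat. Two armrests of 25×25 mm section run along each side from the seat's front edge to the front of the backrest, top faces 195 mm above the seat top and outer faces flush with the seat's x-edges; a 25×25 mm post under the front of each armrest stands on the seat at the front corner.

B is a bed frame 1974 mm long (x) by 1193 mm wide (y). Four 57×57 mm corner posts, 516 mm tall, at the corners of the footprint. Four rails of 21 mm thickness and 159 mm height run between adjacent posts with their undersides at z = 280 mm, their outer faces flush with the outside of the frame (the two x-running rails run between the posts' inner faces; the two y-running rails run between the posts' inner faces). 12 slats, each 100 mm wide (x) and 21 mm thick, lie across the top of the two x-running rails, running the full 1193 mm width of the frame in y; the slats are evenly spaced along x between the inner faces of the end posts with equal gaps (rounded down to the nearest mm) at the −x end and between each pair — any rounding remainder accumulates at the +x end.

The bed frame is beside the chair with their tops flush at z = 901.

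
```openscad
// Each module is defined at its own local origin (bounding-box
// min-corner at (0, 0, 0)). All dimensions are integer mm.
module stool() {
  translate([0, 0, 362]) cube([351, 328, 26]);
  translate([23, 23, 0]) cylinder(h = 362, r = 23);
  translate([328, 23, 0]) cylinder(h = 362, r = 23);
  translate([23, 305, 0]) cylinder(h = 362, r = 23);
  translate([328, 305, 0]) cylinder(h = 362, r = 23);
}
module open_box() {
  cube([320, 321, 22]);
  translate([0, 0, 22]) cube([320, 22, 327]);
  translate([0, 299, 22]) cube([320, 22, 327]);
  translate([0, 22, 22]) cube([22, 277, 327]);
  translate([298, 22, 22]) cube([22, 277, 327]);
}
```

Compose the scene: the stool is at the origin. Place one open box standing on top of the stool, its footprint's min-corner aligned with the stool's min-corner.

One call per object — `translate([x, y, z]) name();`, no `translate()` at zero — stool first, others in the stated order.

stool();
translate([0, 0, 388]) open_box();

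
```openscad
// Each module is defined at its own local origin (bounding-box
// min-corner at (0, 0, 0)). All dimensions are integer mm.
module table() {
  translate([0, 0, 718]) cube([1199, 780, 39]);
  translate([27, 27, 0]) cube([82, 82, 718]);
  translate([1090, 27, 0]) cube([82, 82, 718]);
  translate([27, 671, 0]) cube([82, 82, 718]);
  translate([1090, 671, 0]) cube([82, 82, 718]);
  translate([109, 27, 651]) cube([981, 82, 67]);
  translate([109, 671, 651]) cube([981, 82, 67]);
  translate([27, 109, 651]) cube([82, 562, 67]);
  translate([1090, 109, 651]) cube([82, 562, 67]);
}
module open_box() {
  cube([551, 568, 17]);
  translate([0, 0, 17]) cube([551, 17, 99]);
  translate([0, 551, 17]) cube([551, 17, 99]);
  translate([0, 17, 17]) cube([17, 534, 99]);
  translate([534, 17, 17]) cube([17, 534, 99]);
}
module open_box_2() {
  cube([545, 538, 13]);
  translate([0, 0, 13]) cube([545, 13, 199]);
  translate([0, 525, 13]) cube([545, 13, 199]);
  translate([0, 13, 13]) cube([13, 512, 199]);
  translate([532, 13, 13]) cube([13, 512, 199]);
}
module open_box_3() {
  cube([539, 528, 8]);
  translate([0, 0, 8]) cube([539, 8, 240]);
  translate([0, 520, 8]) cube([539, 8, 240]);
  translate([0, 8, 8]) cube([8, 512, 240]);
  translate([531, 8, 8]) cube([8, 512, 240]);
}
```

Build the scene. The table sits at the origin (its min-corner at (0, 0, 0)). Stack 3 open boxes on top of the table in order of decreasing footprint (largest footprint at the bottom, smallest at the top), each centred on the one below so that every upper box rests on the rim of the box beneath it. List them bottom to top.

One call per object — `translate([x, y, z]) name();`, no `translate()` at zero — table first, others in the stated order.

table();
translate([324, 106, 757]) open_box();
translate([327, 121, 873]) open_box_2();
translate([330, 126, 1085]) open_box_3();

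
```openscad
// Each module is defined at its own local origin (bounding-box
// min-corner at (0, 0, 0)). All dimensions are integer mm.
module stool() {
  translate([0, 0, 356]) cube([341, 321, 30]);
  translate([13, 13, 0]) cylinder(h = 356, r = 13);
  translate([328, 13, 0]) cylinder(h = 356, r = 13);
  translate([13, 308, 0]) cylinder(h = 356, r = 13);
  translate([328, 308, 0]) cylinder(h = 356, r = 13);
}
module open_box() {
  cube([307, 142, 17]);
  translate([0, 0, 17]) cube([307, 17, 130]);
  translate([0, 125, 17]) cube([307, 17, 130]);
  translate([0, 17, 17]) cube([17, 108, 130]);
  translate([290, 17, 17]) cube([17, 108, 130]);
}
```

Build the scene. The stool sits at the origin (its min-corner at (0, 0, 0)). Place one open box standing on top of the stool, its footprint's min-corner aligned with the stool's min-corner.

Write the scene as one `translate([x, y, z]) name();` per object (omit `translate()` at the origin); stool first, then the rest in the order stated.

stool();
translate([0, 0, 386]) open_box();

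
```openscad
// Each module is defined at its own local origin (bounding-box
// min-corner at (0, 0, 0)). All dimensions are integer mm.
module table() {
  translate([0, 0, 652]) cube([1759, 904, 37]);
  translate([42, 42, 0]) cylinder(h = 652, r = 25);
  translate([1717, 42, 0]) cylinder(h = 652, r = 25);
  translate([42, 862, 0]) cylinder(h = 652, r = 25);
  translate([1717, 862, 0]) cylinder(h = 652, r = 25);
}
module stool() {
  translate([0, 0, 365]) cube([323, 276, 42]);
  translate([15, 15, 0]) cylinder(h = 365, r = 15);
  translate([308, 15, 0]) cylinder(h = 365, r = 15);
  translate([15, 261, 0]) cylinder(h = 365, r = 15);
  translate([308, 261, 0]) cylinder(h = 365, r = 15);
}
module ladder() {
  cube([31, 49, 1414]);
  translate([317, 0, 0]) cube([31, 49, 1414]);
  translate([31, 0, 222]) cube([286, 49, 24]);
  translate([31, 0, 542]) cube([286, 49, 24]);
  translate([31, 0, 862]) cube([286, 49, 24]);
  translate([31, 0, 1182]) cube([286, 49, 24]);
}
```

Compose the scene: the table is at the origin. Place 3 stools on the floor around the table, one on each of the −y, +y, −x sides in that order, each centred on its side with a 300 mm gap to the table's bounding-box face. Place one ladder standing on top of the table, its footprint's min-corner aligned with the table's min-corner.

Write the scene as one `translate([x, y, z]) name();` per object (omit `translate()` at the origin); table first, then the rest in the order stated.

table();
translate([718, -576, 0]) stool();
translate([718, 1204, 0]) stool();
translate([-623, 314, 0]) stool();
translate([0, 0, 689]) ladder();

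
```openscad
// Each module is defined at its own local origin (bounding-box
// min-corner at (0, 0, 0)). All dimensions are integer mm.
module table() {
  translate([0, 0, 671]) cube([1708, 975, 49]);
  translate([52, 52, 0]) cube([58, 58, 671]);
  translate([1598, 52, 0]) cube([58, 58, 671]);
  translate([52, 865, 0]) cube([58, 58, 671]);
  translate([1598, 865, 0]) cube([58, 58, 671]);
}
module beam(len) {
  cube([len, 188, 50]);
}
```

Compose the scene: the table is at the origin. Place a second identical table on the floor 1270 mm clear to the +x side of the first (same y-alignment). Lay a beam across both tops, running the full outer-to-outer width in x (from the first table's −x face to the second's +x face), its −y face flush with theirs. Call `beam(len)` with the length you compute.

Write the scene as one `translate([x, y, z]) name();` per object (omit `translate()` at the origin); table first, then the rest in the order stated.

table();
translate([2978, 0, 0]) table();
translate([0, 0, 720]) beam(4686);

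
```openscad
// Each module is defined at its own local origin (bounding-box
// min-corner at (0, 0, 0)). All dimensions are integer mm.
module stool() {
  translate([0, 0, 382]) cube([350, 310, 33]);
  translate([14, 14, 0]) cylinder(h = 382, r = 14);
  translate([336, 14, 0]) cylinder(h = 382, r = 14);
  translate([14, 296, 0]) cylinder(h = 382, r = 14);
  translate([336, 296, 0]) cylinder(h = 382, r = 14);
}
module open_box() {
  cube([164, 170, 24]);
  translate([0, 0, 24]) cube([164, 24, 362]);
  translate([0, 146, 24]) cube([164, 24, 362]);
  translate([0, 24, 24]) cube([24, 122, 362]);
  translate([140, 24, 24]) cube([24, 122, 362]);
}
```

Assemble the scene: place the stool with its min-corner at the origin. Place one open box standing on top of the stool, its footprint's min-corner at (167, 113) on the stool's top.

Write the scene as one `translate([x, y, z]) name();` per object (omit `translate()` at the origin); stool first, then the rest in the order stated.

stool();
translate([167, 113, 415]) open_box();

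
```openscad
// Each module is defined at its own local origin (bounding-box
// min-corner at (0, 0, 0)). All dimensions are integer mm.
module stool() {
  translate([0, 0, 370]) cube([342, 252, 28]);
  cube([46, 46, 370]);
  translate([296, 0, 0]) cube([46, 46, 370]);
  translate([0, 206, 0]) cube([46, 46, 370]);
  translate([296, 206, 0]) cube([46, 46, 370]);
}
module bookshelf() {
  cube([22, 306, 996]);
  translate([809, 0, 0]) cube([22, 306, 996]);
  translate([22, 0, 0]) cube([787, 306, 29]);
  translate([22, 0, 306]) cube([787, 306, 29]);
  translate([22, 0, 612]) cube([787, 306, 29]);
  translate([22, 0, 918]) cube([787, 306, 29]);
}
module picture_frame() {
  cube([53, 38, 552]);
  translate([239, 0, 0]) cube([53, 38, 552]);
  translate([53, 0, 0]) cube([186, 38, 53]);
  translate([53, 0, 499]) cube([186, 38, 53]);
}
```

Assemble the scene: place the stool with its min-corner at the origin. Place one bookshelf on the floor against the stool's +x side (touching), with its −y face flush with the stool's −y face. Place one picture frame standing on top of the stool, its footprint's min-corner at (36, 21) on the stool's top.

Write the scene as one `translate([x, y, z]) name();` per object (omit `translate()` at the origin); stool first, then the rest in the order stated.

stool();
translate([342, 0, 0]) bookshelf();
translate([36, 21, 398]) picture_frame();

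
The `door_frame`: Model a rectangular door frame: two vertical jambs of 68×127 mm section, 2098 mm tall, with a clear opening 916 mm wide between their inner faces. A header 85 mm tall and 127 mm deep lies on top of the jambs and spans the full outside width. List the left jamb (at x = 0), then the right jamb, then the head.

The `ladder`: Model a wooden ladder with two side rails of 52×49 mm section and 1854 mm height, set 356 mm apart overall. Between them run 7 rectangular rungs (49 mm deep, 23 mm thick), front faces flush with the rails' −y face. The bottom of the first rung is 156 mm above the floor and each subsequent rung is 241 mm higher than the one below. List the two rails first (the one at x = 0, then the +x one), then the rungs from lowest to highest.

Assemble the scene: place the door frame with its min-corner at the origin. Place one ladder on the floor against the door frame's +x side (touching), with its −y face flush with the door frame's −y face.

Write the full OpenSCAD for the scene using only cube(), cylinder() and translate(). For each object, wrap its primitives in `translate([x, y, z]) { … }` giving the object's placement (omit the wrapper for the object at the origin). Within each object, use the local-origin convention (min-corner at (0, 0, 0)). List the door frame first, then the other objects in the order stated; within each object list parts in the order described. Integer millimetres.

cube([68, 127, 2098]);
translate([984, 0, 0]) cube([68, 127, 2098]);
translate([0, 0, 2098]) cube([1052, 127, 85]);
translate([1052, 0, 0]) {
  cube([52, 49, 1854]);
  translate([304, 0, 0]) cube([52, 49, 1854]);
  translate([52, 0, 156]) cube([252, 49, 23]);
  translate([52, 0, 397]) cube([252, 49, 23]);
  translate([52, 0, 638]) cube([252, 49, 23]);
  translate([52, 0, 879]) cube([252, 49, 23]);
  translate([52, 0, 1120]) cube([252, 49, 23]);
  translate([52, 0, 1361]) cube([252, 49, 23]);
  translate([52, 0, 1602]) cube([252, 49, 23]);
}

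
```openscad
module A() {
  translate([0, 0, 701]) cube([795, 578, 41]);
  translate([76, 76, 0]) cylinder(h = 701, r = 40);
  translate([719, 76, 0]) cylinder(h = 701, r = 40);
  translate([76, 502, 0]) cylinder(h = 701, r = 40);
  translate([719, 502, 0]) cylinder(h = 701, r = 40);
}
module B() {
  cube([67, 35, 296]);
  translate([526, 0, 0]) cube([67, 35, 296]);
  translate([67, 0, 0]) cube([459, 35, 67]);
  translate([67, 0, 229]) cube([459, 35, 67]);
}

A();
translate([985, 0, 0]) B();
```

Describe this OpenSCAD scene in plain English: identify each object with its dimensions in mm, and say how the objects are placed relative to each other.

A is a rectangular dining table. The top is 795×578×41 mm with its upper surface at z = 742 mm. It stands on four round legs of 80 mm diameter, each leg's bounding box inset 36 mm from the nearest pair of top edges, running from the floor to the underside of the top.

B is a picture frame with a 459×162 mm rectangular opening (x by z) and a uniform 67 mm border on every side. Frame depth is 35 mm along y. It is built from two vertical stiles running the full outside height and two horizontal rails spanning the gap between the stiles.

The picture frame is on the floor beside the table on its +x side.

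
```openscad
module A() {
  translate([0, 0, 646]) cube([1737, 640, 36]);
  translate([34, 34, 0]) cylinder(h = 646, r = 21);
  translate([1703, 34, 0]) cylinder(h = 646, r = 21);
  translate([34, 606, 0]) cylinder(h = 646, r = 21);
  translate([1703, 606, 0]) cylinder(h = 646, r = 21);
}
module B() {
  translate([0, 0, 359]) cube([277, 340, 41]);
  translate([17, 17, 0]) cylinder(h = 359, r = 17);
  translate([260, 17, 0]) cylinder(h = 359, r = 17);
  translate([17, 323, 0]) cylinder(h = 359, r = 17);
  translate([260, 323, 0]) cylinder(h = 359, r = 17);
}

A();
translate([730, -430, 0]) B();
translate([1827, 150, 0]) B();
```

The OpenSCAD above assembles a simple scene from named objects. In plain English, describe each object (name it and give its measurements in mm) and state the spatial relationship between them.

A is a rectangular dining table. The top is 1737×640×36 mm with its upper surface at z = 682 mm. It stands on four round legs of 42 mm diameter, each leg's bounding box inset 13 mm from the nearest pair of top edges, running from the floor to the underside of the top.

B is a four-legged stool. The seat is a 277×340×41 mm slab whose top surface is at z = 400 mm; four round legs, each 34 mm in diameter, run from the floor (z = 0) to the underside of the seat, each leg's axis is inset half a diameter from the nearest pair of seat edges (so the leg's bounding box is flush with the corner).

Two stools sit around the table at the −y, +x sides.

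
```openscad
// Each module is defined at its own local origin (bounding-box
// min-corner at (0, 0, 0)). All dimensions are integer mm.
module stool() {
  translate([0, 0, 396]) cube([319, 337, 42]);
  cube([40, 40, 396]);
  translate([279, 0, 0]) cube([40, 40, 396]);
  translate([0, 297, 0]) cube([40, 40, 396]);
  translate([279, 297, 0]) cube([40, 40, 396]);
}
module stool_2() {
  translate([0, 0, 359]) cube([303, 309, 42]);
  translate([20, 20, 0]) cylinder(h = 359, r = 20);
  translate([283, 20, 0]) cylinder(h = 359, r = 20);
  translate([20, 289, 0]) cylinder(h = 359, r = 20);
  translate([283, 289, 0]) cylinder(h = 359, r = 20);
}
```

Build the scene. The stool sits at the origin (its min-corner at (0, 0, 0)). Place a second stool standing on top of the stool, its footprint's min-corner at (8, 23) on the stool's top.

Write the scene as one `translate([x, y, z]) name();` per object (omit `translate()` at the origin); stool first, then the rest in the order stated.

stool();
translate([8, 23, 438]) stool_2();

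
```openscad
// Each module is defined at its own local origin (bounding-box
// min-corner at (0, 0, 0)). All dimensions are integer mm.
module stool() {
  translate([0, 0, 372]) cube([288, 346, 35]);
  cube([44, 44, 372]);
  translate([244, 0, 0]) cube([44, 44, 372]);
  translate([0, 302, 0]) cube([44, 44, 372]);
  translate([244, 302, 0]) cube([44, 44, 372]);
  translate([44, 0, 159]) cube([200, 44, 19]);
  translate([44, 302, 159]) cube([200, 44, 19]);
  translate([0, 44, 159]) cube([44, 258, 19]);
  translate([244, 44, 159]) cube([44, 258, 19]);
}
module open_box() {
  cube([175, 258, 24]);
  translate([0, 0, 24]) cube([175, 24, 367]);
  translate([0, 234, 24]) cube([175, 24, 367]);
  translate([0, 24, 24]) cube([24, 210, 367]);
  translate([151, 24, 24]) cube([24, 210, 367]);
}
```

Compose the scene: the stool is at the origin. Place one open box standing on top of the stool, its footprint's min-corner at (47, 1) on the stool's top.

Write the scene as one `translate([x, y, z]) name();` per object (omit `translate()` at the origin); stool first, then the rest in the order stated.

stool();
translate([47, 1, 407]) open_box();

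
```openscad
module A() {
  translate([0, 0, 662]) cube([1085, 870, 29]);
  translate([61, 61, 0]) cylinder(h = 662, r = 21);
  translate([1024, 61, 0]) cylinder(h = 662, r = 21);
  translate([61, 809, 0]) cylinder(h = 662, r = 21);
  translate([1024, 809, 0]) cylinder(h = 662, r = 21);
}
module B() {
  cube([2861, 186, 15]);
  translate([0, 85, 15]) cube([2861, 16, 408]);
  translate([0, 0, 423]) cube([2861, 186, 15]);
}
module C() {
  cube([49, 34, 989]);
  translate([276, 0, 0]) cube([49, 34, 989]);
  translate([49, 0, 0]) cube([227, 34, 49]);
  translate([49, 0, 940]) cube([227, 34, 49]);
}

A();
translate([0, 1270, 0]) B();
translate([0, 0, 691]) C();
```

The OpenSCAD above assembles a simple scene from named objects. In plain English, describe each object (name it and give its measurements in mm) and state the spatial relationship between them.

A is a table: top 1085 mm (x) × 870 mm (y), 29 mm thick, upper face at z = 691 mm, on four round legs of 42 mm diameter, each leg's bounding box inset 40 mm from the nearest pair of top edges, running from z = 0 to the bottom of the top.

B is an I-beam lying along x, 2861 mm long. Overall section height 438 mm. Two flanges 186 mm wide (y) and 15 mm thick, one on the floor and one at the top; a web 16 mm thick runs between them, centred on the flange width.

C is a picture frame with a 227×891 mm rectangular opening (x by z) and a uniform 49 mm border on every side. Frame depth is 34 mm along y. It is built from two vertical stiles running the full outside height and two horizontal rails spanning the gap between the stiles.

The I-beam is on the floor beside the table on its +y side. The picture frame is on top of the table.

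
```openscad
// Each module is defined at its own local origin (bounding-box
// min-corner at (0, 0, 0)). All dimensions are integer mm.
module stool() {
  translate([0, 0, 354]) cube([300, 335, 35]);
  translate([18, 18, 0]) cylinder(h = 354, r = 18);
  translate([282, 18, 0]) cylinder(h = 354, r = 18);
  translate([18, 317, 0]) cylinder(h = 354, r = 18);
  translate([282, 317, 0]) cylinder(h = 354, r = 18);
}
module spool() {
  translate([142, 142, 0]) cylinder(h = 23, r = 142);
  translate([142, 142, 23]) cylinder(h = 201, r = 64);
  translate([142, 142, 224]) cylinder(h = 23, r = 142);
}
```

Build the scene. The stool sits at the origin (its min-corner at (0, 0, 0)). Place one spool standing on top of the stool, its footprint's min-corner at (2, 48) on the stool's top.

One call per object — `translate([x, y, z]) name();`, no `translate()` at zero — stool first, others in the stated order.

stool();
translate([2, 48, 389]) spool();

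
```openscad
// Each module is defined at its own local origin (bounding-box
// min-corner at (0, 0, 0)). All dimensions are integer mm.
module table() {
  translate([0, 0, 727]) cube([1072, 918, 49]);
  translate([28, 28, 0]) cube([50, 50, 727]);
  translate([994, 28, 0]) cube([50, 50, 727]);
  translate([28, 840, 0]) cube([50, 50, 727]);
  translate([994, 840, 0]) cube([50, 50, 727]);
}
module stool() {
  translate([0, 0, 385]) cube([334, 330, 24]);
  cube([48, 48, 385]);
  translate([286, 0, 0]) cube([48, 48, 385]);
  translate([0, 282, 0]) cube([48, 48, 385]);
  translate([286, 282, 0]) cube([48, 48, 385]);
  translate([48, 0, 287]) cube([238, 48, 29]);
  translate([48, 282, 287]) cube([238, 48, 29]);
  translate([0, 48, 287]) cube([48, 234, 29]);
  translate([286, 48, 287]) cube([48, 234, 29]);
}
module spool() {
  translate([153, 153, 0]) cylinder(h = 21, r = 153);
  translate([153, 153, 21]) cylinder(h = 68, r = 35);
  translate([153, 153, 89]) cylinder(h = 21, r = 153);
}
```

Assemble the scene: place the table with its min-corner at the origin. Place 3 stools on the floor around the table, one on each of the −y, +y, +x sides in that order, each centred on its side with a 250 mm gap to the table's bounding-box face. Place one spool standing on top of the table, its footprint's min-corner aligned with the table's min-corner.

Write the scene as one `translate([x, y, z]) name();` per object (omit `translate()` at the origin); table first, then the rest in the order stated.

table();
translate([369, -580, 0]) stool();
translate([369, 1168, 0]) stool();
translate([1322, 294, 0]) stool();
translate([0, 0, 776]) spool();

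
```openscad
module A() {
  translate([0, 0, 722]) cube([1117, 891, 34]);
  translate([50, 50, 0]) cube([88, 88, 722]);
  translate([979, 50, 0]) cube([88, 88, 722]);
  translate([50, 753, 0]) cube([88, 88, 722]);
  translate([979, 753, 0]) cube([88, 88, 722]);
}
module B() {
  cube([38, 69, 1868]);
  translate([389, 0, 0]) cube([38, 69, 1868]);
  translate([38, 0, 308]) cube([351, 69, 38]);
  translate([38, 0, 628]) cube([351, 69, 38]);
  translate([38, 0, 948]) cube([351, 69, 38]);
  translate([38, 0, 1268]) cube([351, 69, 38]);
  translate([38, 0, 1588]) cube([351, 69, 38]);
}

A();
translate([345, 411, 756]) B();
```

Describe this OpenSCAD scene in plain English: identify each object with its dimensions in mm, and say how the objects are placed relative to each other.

A is a table: top 1117 mm (x) × 891 mm (y), 34 mm thick, upper face at z = 756 mm, on four 88×88 mm square legs, each inset 50 mm from the nearest pair of top edges, running from z = 0 to the bottom of the top.

B is a straight ladder. Two 38×69 mm vertical rails, 1868 mm tall, stand 427 mm apart (outside-to-outside) with their front faces coplanar on the −y side. 5 rungs, each 69 mm deep and 38 mm tall, span between the inner faces of the rails, front faces flush with the rails. The lowest rung's underside is at z = 308 mm and rungs are spaced 320 mm apart (underside to underside).

The ladder is on top of the table, centred.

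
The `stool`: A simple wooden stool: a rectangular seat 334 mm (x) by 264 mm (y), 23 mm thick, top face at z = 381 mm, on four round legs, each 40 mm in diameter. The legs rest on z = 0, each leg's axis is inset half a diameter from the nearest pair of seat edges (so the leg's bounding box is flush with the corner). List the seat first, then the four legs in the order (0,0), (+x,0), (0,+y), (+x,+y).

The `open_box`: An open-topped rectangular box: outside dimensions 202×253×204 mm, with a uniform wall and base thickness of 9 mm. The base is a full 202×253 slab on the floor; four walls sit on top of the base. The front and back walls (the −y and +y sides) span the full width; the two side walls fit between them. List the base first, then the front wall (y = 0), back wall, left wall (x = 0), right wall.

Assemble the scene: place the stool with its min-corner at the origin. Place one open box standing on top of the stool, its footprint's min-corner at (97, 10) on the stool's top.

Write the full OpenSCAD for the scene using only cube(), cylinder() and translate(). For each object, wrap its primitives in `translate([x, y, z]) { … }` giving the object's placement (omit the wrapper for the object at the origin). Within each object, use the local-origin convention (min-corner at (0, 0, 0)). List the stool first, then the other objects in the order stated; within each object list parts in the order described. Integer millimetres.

translate([0, 0, 358]) cube([334, 264, 23]);
translate([20, 20, 0]) cylinder(h = 358, r = 20);
translate([314, 20, 0]) cylinder(h = 358, r = 20);
translate([20, 244, 0]) cylinder(h = 358, r = 20);
translate([314, 244, 0]) cylinder(h = 358, r = 20);
translate([97, 10, 381]) {
  cube([202, 253, 9]);
  translate([0, 0, 9]) cube([202, 9, 195]);
  translate([0, 244, 9]) cube([202, 9, 195]);
  translate([0, 9, 9]) cube([9, 235, 195]);
  translate([193, 9, 9]) cube([9, 235, 195]);
}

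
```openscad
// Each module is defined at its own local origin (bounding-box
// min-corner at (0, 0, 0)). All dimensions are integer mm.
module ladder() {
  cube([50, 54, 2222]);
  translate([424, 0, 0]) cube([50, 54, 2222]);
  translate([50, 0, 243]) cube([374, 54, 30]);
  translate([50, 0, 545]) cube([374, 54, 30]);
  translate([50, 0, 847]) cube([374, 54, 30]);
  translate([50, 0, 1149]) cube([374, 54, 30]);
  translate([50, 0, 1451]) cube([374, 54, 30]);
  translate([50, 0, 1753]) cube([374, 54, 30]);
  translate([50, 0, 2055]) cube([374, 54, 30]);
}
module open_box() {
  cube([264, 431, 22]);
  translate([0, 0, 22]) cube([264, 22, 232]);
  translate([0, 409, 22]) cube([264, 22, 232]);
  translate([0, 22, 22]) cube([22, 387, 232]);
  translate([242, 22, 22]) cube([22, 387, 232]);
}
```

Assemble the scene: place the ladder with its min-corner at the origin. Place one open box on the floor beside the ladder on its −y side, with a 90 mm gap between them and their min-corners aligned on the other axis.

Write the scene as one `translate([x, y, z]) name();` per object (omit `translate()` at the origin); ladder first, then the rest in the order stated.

ladder();
translate([0, -521, 0]) open_box();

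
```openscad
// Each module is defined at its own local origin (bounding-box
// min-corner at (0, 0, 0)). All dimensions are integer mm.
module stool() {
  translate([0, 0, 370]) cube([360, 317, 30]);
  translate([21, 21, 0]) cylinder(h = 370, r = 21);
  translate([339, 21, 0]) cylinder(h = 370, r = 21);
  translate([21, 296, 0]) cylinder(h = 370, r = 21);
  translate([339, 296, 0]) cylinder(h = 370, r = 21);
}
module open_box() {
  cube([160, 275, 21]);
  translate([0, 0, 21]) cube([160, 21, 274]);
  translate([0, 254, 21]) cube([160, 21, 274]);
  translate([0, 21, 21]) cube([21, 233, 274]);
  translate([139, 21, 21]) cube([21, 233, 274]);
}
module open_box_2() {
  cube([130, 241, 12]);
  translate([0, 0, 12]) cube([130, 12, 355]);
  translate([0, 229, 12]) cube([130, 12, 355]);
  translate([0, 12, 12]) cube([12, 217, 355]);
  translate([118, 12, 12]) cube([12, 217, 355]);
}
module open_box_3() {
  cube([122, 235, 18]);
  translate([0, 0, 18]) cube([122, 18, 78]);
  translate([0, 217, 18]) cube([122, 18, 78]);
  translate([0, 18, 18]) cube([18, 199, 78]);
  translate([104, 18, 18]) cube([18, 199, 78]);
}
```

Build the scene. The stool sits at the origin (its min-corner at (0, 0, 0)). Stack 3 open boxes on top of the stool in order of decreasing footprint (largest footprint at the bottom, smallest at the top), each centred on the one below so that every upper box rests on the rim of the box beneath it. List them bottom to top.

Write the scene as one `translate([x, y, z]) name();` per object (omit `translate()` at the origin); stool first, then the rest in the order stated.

stool();
translate([100, 21, 400]) open_box();
translate([115, 38, 695]) open_box_2();
translate([119, 41, 1062]) open_box_3();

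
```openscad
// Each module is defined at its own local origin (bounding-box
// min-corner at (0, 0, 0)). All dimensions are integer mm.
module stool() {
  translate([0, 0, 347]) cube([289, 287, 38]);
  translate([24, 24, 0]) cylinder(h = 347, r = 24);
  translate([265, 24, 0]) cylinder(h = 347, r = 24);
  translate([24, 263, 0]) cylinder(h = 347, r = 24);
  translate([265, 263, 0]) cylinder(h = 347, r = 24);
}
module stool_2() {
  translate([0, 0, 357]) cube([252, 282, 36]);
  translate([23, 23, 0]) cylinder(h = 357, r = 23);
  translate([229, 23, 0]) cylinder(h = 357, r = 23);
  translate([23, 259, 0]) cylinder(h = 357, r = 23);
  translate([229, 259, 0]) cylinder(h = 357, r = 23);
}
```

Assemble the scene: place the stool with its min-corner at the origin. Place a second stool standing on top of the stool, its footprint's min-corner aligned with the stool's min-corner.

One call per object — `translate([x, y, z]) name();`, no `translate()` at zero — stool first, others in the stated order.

stool();
translate([0, 0, 385]) stool_2();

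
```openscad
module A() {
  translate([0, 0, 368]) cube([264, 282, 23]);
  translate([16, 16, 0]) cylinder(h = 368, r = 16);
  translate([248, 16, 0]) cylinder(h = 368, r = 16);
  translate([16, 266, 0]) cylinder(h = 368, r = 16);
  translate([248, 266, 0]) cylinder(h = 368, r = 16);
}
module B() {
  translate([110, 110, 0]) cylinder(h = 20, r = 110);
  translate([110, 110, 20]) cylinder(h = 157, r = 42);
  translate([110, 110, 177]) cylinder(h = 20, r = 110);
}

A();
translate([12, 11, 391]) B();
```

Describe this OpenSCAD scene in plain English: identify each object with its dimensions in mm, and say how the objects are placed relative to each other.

A is a simple wooden stool: a rectangular seat 264 mm (x) by 282 mm (y), 23 mm thick, top face at z = 391 mm, on four round legs, each 32 mm in diameter. The legs rest on z = 0, each leg's axis is inset half a diameter from the nearest pair of seat edges (so the leg's bounding box is flush with the corner).

B is a spool: two coaxial disc flanges of radius 110 mm and thickness 20 mm, joined by a core cylinder of radius 42 mm and height 157 mm. The lower flange rests on z = 0 and the three cylinders share a vertical axis.

The spool is on top of the stool.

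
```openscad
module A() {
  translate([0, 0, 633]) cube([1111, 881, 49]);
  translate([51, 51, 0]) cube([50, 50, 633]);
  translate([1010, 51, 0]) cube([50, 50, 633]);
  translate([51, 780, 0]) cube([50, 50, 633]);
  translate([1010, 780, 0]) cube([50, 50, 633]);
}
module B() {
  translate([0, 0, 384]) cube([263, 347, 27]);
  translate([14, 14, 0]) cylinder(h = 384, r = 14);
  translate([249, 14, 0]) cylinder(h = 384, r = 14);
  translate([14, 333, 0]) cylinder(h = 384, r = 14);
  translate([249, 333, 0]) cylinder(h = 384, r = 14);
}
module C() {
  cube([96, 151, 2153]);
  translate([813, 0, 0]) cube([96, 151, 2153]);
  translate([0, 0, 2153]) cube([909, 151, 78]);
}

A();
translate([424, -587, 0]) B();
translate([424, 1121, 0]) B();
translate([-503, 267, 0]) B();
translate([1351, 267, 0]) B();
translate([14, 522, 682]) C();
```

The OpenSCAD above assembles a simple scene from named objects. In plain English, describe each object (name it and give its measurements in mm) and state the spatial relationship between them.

A is a rectangular dining table. The top is 1111×881×49 mm with its upper surface at z = 682 mm. It stands on four 50×50 mm square legs, each inset 51 mm from the nearest pair of top edges, running from the floor to the underside of the top.

B is a four-legged stool. The seat is 263×347 mm, 27 mm thick, top at z = 411 mm. It stands on four round legs, each 28 mm in diameter, from z = 0 to the seat underside, each leg's axis is inset half a diameter from the nearest pair of seat edges (so the leg's bounding box is flush with the corner).

C is a rectangular door frame: two vertical jambs of 96×151 mm section, 2153 mm tall, with a clear opening 717 mm wide between their inner faces. A header 78 mm tall and 151 mm deep lies on top of the jambs and spans the full outside width.

Four stools sit around the table at the −y, +y, −x, +x sides. The door frame is on top of the table.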